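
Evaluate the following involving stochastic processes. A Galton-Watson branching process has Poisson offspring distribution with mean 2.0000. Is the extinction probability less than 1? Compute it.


Since mu = 2.0000 > 1, extinction prob q < 1.
Solve s = exp(mu*(s-1)) iteratively.
q = 0.2032

0.2032


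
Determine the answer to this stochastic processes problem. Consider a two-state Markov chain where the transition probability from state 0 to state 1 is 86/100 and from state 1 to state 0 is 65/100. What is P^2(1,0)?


Computing P^2 by matrix multiplication.
P = [[0.1400, 0.8600], [0.6500, 0.3500]]
After raising P to the power 2:
P^2(1,0) = 0.3185

0.3185


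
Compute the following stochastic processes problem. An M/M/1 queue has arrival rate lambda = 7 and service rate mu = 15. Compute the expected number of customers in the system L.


rho = 7/15 = 0.4667
L = rho/(1-rho)
= 0.4667/0.5333
= 0.8750

0.8750


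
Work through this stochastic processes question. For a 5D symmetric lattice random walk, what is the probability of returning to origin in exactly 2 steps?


P(return in 2 steps) = P(reverse first step) = 1/(2d)
= 1/10
= 0.1000

0.1000


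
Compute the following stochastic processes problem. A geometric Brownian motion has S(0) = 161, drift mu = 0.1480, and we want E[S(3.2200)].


E[S(t)] = S(0) * exp(mu * t)
= 161 * exp(0.1480 * 3.2200)
= 161 * 1.6105
= 259.2945

259.2945


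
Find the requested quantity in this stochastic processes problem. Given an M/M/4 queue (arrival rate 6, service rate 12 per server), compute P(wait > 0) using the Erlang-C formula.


a = lambda/mu = 0.5000
rho = a/c = 0.1250
Erlang-C formula applied:
C(c,a) = 0.0018

0.0018


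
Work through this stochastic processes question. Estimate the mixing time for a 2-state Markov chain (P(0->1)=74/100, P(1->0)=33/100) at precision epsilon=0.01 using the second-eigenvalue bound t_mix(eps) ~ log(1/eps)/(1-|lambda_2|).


lambda_2 = |1 - p01 - p10| = |1 - 0.7400 - 0.3300| = 0.0700
t_mix ~ log(1/eps)/(1 - |lambda_2|)
= log(100)/(1 - 0.0700) = 4.6052/0.9300
= 4.9518

4.9518


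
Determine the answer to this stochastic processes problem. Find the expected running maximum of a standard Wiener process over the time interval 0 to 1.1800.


E(max B(s)) = sqrt(2t/pi)
= sqrt(2*1.1800/pi)
= sqrt(0.7512)
= 0.8667

0.8667


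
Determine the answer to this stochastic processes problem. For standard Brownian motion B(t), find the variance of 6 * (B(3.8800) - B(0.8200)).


Var(alpha*(B(t)-B(s))) = alpha^2 * (t-s)
= 6^2 * (3.8800 - 0.8200)
= 36 * 3.0600
= 110.1600

110.1600


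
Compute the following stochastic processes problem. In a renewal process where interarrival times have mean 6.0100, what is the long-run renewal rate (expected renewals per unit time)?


Long-run renewal rate = 1/E(X)
= 1/6.0100
= 0.1664

0.1664


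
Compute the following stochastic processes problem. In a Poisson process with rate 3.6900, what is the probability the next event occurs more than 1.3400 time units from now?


P(X > t) = exp(-lambda * t)
= exp(-3.6900 * 1.3400)
= exp(-4.9446) = 0.0071

0.0071


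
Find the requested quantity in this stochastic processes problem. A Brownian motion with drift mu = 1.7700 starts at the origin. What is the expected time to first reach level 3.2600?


Expected first passage time = a/mu
= 3.2600/1.7700
= 1.8418

1.8418


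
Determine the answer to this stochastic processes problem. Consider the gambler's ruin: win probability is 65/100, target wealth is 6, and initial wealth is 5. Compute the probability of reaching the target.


Gambler's ruin formula:
r = q/p = 0.3500/0.6500 = 0.5385
P(win) = (1 - r^i)/(1 - r^N)
= (1 - 0.5385^5)/(1 - 0.5385^6)
= 0.9786

0.9786


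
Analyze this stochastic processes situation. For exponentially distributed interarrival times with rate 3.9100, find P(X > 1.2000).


P(X > t) = exp(-lambda * t)
= exp(-3.9100 * 1.2000)
= exp(-4.6920) = 0.0092

0.0092


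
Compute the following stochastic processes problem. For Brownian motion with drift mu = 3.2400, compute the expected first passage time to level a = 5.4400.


Expected first passage time = a/mu
= 5.4400/3.2400
= 1.6790

1.6790


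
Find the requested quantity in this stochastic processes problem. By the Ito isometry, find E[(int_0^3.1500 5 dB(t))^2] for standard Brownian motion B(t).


By Ito isometry: E[(int f dB)^2] = int f^2 dt
= 5^2 * 3.1500
= 25 * 3.1500 = 78.7500

78.7500


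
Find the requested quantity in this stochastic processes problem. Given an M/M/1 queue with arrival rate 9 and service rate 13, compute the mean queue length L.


rho = 9/13 = 0.6923
L = rho/(1-rho)
= 0.6923/0.3077
= 2.2500

2.2500


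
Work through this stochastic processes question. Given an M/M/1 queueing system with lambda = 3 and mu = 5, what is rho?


rho = lambda/mu
= 3/5
= 0.6000

0.6000


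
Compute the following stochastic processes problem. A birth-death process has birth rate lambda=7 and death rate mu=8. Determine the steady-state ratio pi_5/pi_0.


For birth-death process, pi_n/pi_0 = (lambda/mu)^n
= (7/8)^5
= 0.5129

0.5129


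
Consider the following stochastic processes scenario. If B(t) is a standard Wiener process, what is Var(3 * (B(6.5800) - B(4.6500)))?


Var(alpha*(B(t)-B(s))) = alpha^2 * (t-s)
= 3^2 * (6.5800 - 4.6500)
= 9 * 1.9300
= 17.3700

17.3700


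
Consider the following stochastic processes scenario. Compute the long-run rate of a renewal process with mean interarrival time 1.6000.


Long-run renewal rate = 1/E(X)
= 1/1.6000
= 0.6250

0.6250


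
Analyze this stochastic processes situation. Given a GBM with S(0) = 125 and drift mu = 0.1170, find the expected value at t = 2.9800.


E[S(t)] = S(0) * exp(mu * t)
= 125 * exp(0.1170 * 2.9800)
= 125 * 1.4172
= 177.1459

177.1459


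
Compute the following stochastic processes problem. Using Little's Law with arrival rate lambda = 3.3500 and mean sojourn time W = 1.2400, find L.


Little's Law: L = lambda * W
= 3.3500 * 1.2400
= 4.1540

4.1540


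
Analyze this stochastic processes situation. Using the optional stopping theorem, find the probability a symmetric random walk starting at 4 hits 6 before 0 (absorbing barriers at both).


By optional stopping theorem: E(M at tau) = M(0) = 4
P(hit 6)*6 + P(hit 0)*0 = 4
P(hit 6) = (4 - 0)/(6 - 0) = 2/3 = 0.6667

0.6667


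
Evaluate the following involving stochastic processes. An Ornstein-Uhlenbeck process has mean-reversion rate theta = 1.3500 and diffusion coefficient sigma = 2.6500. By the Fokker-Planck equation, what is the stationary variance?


Stationary variance = sigma^2 / (2*theta)
= 2.6500^2 / (2*1.3500)
= 7.0225 / 2.7000
= 2.6009

2.6009


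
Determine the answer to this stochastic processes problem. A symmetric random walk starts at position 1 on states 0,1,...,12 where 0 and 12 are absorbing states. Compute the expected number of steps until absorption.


For symmetric RW on 0,...,N with absorbing barriers, E(i) = i*(N-i)
E(1) = 1 * 11 = 11

11


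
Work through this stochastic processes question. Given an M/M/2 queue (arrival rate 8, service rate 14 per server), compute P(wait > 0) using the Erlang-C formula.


a = lambda/mu = 0.5714
rho = a/c = 0.2857
Erlang-C formula applied:
C(c,a) = 0.1270

0.1270


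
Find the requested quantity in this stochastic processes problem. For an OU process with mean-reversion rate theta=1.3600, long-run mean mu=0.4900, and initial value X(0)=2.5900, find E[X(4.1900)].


E[X(t)] = mu + (X(0) - mu)*exp(-theta*t)
= 0.4900 + (2.5900 - 0.4900)*exp(-1.3600*4.1900)
= 0.4900 + 2.1000 * 0.0034
= 0.4970

0.4970


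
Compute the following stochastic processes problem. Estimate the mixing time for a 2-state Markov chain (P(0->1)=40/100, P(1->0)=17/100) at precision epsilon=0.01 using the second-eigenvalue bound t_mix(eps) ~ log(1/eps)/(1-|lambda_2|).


lambda_2 = |1 - p01 - p10| = |1 - 0.4000 - 0.1700| = 0.4300
t_mix ~ log(1/eps)/(1 - |lambda_2|)
= log(100)/(1 - 0.4300) = 4.6052/0.5700
= 8.0792

8.0792


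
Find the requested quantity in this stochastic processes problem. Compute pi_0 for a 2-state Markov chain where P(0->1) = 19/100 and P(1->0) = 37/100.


Stationary distribution: pi_0 = p10/(p01+p10), pi_1 = p01/(p01+p10)
p01 = 0.1900, p10 = 0.3700
pi_0 = 0.6607

0.6607


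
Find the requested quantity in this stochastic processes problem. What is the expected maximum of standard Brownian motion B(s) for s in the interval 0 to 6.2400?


E(max B(s)) = sqrt(2t/pi)
= sqrt(2*6.2400/pi)
= sqrt(3.9725)
= 1.9931

1.9931


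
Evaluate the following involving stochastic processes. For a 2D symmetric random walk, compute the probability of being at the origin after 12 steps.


P = C(12,6)^2 / 4^12
= 924^2 / 16777216
= 853776 / 16777216
= 0.0509

0.0509


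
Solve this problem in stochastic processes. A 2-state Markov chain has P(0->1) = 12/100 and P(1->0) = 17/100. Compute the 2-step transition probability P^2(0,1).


Computing P^2 by matrix multiplication.
P = [[0.8800, 0.1200], [0.1700, 0.8300]]
After raising P to the power 2:
P^2(0,1) = 0.2052

0.2052


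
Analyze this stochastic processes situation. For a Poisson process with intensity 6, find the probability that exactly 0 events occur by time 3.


P(N(t)=k) = (lambda*t)^k * exp(-lambda*t) / k!
lambda*t = 18
= 18^0 * exp(-18) / 0!
= 1 * 1.5230e-08 / 1
= 1.5230e-08

1.5230e-08


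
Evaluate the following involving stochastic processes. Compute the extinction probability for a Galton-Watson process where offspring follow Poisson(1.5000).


Since mu = 1.5000 > 1, extinction prob q < 1.
Solve s = exp(mu*(s-1)) iteratively.
q = 0.4172

0.4172


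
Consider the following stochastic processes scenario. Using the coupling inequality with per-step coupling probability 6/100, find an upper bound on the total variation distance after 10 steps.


TV distance bound <= (1-delta)^n
= (1 - 0.0600)^10
= 0.9400^10
= 0.5386

0.5386


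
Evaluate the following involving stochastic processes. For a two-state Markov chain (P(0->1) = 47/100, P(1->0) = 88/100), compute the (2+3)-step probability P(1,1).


P^5 = P^2 * P^3
Computing via matrix multiplication of the transition matrix.
Entry (1,1) of P^5 = 0.3447

0.3447


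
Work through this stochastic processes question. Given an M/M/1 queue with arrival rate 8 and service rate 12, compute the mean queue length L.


rho = 8/12 = 0.6667
L = rho/(1-rho)
= 0.6667/0.3333
= 2.0000

2.0000


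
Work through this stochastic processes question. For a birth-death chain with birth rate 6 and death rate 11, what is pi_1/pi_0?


For birth-death process, pi_n/pi_0 = (lambda/mu)^n
= (6/11)^1
= 0.5455

0.5455


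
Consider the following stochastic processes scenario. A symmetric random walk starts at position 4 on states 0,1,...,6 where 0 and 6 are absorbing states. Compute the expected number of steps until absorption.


For symmetric RW on 0,...,N with absorbing barriers, E(i) = i*(N-i)
E(4) = 4 * 2 = 8

8


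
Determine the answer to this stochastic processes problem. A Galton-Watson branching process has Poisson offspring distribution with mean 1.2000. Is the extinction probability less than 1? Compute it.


Since mu = 1.2000 > 1, extinction prob q < 1.
Solve s = exp(mu*(s-1)) iteratively.
q = 0.6863

0.6863


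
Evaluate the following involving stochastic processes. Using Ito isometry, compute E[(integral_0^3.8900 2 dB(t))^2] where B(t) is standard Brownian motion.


By Ito isometry: E[(int f dB)^2] = int f^2 dt
= 2^2 * 3.8900
= 4 * 3.8900 = 15.5600

15.5600


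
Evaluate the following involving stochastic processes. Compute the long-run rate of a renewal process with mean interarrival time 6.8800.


Long-run renewal rate = 1/E(X)
= 1/6.8800
= 0.1453

0.1453


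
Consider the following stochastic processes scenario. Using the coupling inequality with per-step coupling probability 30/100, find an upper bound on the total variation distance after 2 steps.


TV distance bound <= (1-delta)^n
= (1 - 0.3000)^2
= 0.7000^2
= 0.4900

0.4900


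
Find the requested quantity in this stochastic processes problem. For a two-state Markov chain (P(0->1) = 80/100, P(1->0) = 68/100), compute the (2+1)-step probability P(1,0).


P^3 = P^2 * P^1
Computing via matrix multiplication of the transition matrix.
Entry (1,0) of P^3 = 0.5103

0.5103


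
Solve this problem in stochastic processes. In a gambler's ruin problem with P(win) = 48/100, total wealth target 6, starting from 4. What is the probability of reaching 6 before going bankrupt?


Gambler's ruin formula:
r = q/p = 0.5200/0.4800 = 1.0833
P(win) = (1 - r^i)/(1 - r^N)
= (1 - 1.0833^4)/(1 - 1.0833^6)
= 0.6121

0.6121


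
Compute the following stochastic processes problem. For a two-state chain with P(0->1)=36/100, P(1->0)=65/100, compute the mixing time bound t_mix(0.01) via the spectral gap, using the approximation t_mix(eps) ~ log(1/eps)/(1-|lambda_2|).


lambda_2 = |1 - p01 - p10| = |1 - 0.3600 - 0.6500| = 0.0100
t_mix ~ log(1/eps)/(1 - |lambda_2|)
= log(100)/(1 - 0.0100) = 4.6052/0.9900
= 4.6517

4.6517


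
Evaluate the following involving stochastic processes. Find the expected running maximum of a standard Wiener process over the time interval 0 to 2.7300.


E(max B(s)) = sqrt(2t/pi)
= sqrt(2*2.7300/pi)
= sqrt(1.7380)
= 1.3183

1.3183


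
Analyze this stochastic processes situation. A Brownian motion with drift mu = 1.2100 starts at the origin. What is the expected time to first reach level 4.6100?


Expected first passage time = a/mu
= 4.6100/1.2100
= 3.8099

3.8099


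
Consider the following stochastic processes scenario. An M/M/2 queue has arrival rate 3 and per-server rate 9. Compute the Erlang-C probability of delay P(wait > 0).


a = lambda/mu = 0.3333
rho = a/c = 0.1667
Erlang-C formula applied:
C(c,a) = 0.0476

0.0476


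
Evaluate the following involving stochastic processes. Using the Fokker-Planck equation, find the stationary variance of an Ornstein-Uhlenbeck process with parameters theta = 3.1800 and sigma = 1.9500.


Stationary variance = sigma^2 / (2*theta)
= 1.9500^2 / (2*3.1800)
= 3.8025 / 6.3600
= 0.5979

0.5979


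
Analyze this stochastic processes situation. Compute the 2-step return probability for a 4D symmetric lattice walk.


P(return in 2 steps) = P(reverse first step) = 1/(2d)
= 1/8
= 0.1250

0.1250


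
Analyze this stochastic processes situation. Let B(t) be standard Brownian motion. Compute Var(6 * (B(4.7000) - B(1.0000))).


Var(alpha*(B(t)-B(s))) = alpha^2 * (t-s)
= 6^2 * (4.7000 - 1.0000)
= 36 * 3.7000
= 133.2000

133.2000


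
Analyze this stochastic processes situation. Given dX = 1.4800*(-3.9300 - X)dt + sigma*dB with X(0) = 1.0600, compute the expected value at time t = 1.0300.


E[X(t)] = mu + (X(0) - mu)*exp(-theta*t)
= -3.9300 + (1.0600 - -3.9300)*exp(-1.4800*1.0300)
= -3.9300 + 4.9900 * 0.2178
= -2.8434

-2.8434


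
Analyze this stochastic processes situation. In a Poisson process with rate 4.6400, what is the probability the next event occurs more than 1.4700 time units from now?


P(X > t) = exp(-lambda * t)
= exp(-4.6400 * 1.4700)
= exp(-6.8208) = 0.0011

0.0011


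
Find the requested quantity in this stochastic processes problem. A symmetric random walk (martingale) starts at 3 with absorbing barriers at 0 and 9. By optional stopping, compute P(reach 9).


By optional stopping theorem: E(M at tau) = M(0) = 3
P(hit 9)*9 + P(hit 0)*0 = 3
P(hit 9) = (3 - 0)/(9 - 0) = 1/3 = 0.3333

0.3333


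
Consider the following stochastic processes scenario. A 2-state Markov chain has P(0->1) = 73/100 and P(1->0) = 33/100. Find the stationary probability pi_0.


Stationary distribution: pi_0 = p10/(p01+p10), pi_1 = p01/(p01+p10)
p01 = 0.7300, p10 = 0.3300
pi_0 = 0.3113

0.3113


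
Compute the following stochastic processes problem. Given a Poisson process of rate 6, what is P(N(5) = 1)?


P(N(t)=k) = (lambda*t)^k * exp(-lambda*t) / k!
lambda*t = 30
= 30^1 * exp(-30) / 1!
= 30 * 9.3576e-14 / 1
= 2.8073e-12

2.8073e-12


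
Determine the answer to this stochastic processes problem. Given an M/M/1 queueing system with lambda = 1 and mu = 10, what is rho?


rho = lambda/mu
= 1/10
= 0.1000

0.1000


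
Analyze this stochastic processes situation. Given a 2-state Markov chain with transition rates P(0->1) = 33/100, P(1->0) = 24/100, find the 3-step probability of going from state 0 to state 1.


Computing P^3 by matrix multiplication.
P = [[0.6700, 0.3300], [0.2400, 0.7600]]
After raising P to the power 3:
P^3(0,1) = 0.5329

0.5329


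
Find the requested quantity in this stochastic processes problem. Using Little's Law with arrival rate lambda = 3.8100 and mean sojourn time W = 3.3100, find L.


Little's Law: L = lambda * W
= 3.8100 * 3.3100
= 12.6111

12.6111


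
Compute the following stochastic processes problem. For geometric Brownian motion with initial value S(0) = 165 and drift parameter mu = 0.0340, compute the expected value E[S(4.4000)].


E[S(t)] = S(0) * exp(mu * t)
= 165 * exp(0.0340 * 4.4000)
= 165 * 1.1614
= 191.6260

191.6260


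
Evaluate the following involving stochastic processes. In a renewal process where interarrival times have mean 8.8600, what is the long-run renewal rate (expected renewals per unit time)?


Long-run renewal rate = 1/E(X)
= 1/8.8600
= 0.1129

0.1129


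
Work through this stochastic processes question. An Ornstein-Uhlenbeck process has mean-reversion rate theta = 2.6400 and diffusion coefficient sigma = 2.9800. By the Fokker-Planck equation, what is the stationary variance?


Stationary variance = sigma^2 / (2*theta)
= 2.9800^2 / (2*2.6400)
= 8.8804 / 5.2800
= 1.6819

1.6819


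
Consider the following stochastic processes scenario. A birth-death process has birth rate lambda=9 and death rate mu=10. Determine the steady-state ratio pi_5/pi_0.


For birth-death process, pi_n/pi_0 = (lambda/mu)^n
= (9/10)^5
= 0.5905

0.5905


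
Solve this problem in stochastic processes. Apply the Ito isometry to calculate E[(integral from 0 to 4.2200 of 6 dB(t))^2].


By Ito isometry: E[(int f dB)^2] = int f^2 dt
= 6^2 * 4.2200
= 36 * 4.2200 = 151.9200

151.9200


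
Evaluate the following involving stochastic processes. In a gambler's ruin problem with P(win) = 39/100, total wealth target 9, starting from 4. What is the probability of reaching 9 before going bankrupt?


Gambler's ruin formula:
r = q/p = 0.6100/0.3900 = 1.5641
P(win) = (1 - r^i)/(1 - r^N)
= (1 - 1.5641^4)/(1 - 1.5641^9)
= 0.0906

0.0906


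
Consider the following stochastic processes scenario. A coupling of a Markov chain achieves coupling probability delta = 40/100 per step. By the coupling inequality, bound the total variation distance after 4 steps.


TV distance bound <= (1-delta)^n
= (1 - 0.4000)^4
= 0.6000^4
= 0.1296

0.1296


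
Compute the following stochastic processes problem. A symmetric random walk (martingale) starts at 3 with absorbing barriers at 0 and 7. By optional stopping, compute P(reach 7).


By optional stopping theorem: E(M at tau) = M(0) = 3
P(hit 7)*7 + P(hit 0)*0 = 3
P(hit 7) = (3 - 0)/(7 - 0) = 3/7 = 0.4286

0.4286


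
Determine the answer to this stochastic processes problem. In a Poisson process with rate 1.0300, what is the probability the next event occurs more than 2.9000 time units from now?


P(X > t) = exp(-lambda * t)
= exp(-1.0300 * 2.9000)
= exp(-2.9870) = 0.0504

0.0504


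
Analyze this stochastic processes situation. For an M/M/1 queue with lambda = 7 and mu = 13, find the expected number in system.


rho = 7/13 = 0.5385
L = rho/(1-rho)
= 0.5385/0.4615
= 1.1667

1.1667


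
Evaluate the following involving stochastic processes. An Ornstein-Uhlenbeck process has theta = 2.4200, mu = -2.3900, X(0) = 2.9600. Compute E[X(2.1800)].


E[X(t)] = mu + (X(0) - mu)*exp(-theta*t)
= -2.3900 + (2.9600 - -2.3900)*exp(-2.4200*2.1800)
= -2.3900 + 5.3500 * 0.0051
= -2.3626

-2.3626


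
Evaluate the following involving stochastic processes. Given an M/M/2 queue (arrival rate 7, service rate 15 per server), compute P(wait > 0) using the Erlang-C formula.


a = lambda/mu = 0.4667
rho = a/c = 0.2333
Erlang-C formula applied:
C(c,a) = 0.0883

0.0883


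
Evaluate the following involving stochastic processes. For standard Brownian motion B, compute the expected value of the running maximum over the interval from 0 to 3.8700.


E(max B(s)) = sqrt(2t/pi)
= sqrt(2*3.8700/pi)
= sqrt(2.4637)
= 1.5696

1.5696


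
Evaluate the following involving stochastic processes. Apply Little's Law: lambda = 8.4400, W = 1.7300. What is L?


Little's Law: L = lambda * W
= 8.4400 * 1.7300
= 14.6012

14.6012


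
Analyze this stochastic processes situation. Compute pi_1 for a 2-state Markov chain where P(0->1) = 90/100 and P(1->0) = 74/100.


Stationary distribution: pi_0 = p10/(p01+p10), pi_1 = p01/(p01+p10)
p01 = 0.9000, p10 = 0.7400
pi_1 = 0.5488

0.5488


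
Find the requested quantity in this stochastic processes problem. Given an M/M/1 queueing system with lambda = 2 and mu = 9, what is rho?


rho = lambda/mu
= 2/9
= 0.2222

0.2222


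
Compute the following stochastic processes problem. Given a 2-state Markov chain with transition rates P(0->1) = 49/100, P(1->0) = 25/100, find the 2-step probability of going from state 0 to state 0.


Computing P^2 by matrix multiplication.
P = [[0.5100, 0.4900], [0.2500, 0.7500]]
After raising P to the power 2:
P^2(0,0) = 0.3826

0.3826


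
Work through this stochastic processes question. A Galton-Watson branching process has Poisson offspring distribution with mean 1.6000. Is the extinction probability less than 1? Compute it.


Since mu = 1.6000 > 1, extinction prob q < 1.
Solve s = exp(mu*(s-1)) iteratively.
q = 0.3580

0.3580


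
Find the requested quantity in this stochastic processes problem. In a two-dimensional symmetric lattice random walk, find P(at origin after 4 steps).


P = C(4,2)^2 / 4^4
= 6^2 / 256
= 36 / 256
= 0.1406

0.1406


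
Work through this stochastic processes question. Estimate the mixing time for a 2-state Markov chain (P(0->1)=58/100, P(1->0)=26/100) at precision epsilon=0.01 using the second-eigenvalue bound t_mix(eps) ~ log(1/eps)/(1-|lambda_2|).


lambda_2 = |1 - p01 - p10| = |1 - 0.5800 - 0.2600| = 0.1600
t_mix ~ log(1/eps)/(1 - |lambda_2|)
= log(100)/(1 - 0.1600) = 4.6052/0.8400
= 5.4823

5.4823


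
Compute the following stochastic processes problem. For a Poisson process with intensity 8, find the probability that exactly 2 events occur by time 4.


P(N(t)=k) = (lambda*t)^k * exp(-lambda*t) / k!
lambda*t = 32
= 32^2 * exp(-32) / 2!
= 1024 * 1.2664e-14 / 2
= 6.4841e-12

6.4841e-12


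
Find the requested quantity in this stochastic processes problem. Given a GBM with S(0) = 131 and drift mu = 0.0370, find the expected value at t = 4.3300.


E[S(t)] = S(0) * exp(mu * t)
= 131 * exp(0.0370 * 4.3300)
= 131 * 1.1738
= 153.7622

153.7622


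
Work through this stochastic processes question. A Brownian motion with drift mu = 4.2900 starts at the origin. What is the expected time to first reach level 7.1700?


Expected first passage time = a/mu
= 7.1700/4.2900
= 1.6713

1.6713


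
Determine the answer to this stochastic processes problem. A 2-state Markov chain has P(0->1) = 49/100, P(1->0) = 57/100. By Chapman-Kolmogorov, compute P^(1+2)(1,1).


P^3 = P^1 * P^2
Computing via matrix multiplication of the transition matrix.
Entry (1,1) of P^3 = 0.4621

0.4621


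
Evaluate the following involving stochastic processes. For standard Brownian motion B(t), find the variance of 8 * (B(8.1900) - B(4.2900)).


Var(alpha*(B(t)-B(s))) = alpha^2 * (t-s)
= 8^2 * (8.1900 - 4.2900)
= 64 * 3.9000
= 249.6000

249.6000


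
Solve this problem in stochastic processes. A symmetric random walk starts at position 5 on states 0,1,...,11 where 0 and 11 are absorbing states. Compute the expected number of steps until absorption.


For symmetric RW on 0,...,N with absorbing barriers, E(i) = i*(N-i)
E(5) = 5 * 6 = 30

30


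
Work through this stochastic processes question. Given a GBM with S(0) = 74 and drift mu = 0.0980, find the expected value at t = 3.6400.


E[S(t)] = S(0) * exp(mu * t)
= 74 * exp(0.0980 * 3.6400)
= 74 * 1.4286
= 105.7190

105.7190


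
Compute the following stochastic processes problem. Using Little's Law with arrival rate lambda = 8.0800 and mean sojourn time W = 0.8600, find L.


Little's Law: L = lambda * W
= 8.0800 * 0.8600
= 6.9488

6.9488


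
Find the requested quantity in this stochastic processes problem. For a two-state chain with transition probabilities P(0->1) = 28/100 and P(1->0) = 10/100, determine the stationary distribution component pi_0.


Stationary distribution: pi_0 = p10/(p01+p10), pi_1 = p01/(p01+p10)
p01 = 0.2800, p10 = 0.1000
pi_0 = 0.2632

0.2632


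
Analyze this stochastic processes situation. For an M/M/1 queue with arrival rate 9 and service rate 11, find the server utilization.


rho = lambda/mu
= 9/11
= 0.8182

0.8182


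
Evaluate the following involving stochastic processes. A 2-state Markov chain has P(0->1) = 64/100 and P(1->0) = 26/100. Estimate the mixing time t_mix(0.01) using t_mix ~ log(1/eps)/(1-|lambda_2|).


lambda_2 = |1 - p01 - p10| = |1 - 0.6400 - 0.2600| = 0.1000
t_mix ~ log(1/eps)/(1 - |lambda_2|)
= log(100)/(1 - 0.1000) = 4.6052/0.9000
= 5.1169

5.1169


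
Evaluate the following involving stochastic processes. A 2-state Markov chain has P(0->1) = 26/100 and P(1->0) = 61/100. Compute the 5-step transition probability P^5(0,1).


Computing P^5 by matrix multiplication.
P = [[0.7400, 0.2600], [0.6100, 0.3900]]
After raising P to the power 5:
P^5(0,1) = 0.2988

0.2988


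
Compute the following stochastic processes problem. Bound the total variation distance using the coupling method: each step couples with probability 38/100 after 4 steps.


TV distance bound <= (1-delta)^n
= (1 - 0.3800)^4
= 0.6200^4
= 0.1478

0.1478


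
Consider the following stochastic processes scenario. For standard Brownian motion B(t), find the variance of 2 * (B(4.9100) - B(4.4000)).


Var(alpha*(B(t)-B(s))) = alpha^2 * (t-s)
= 2^2 * (4.9100 - 4.4000)
= 4 * 0.5100
= 2.0400

2.0400


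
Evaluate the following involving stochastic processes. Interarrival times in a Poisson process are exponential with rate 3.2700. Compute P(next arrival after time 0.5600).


P(X > t) = exp(-lambda * t)
= exp(-3.2700 * 0.5600)
= exp(-1.8312) = 0.1602

0.1602


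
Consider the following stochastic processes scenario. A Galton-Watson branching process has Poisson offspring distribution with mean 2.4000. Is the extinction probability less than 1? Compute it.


Since mu = 2.4000 > 1, extinction prob q < 1.
Solve s = exp(mu*(s-1)) iteratively.
q = 0.1214

0.1214


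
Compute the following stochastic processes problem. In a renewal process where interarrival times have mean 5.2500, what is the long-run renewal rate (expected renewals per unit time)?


Long-run renewal rate = 1/E(X)
= 1/5.2500
= 0.1905

0.1905


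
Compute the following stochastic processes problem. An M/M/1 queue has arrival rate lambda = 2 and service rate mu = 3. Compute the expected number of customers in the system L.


rho = 2/3 = 0.6667
L = rho/(1-rho)
= 0.6667/0.3333
= 2.0000

2.0000


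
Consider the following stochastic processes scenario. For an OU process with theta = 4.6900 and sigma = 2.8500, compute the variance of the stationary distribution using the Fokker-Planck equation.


Stationary variance = sigma^2 / (2*theta)
= 2.8500^2 / (2*4.6900)
= 8.1225 / 9.3800
= 0.8659

0.8659


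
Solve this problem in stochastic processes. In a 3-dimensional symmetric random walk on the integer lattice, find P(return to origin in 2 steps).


P(return in 2 steps) = P(reverse first step) = 1/(2d)
= 1/6
= 0.1667

0.1667


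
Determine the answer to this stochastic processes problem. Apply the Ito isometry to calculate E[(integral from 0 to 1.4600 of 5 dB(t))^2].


By Ito isometry: E[(int f dB)^2] = int f^2 dt
= 5^2 * 1.4600
= 25 * 1.4600 = 36.5000

36.5000


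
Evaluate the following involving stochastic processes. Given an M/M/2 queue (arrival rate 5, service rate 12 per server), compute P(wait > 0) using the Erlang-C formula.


a = lambda/mu = 0.4167
rho = a/c = 0.2083
Erlang-C formula applied:
C(c,a) = 0.0718

0.0718


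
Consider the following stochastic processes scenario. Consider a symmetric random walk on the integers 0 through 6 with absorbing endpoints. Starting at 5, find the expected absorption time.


For symmetric RW on 0,...,N with absorbing barriers, E(i) = i*(N-i)
E(5) = 5 * 1 = 5

5


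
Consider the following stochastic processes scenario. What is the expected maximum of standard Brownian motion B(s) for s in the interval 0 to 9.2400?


E(max B(s)) = sqrt(2t/pi)
= sqrt(2*9.2400/pi)
= sqrt(5.8824)
= 2.4254

2.4254


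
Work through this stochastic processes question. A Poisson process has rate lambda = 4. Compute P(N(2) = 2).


P(N(t)=k) = (lambda*t)^k * exp(-lambda*t) / k!
lambda*t = 8
= 8^2 * exp(-8) / 2!
= 64 * 3.3546e-04 / 2
= 0.0107

0.0107


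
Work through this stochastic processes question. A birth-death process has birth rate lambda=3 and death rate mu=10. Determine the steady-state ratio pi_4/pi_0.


For birth-death process, pi_n/pi_0 = (lambda/mu)^n
= (3/10)^4
= 0.0081

0.0081


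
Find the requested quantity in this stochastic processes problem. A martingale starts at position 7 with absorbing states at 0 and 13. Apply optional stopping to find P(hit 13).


By optional stopping theorem: E(M at tau) = M(0) = 7
P(hit 13)*13 + P(hit 0)*0 = 7
P(hit 13) = (7 - 0)/(13 - 0) = 7/13 = 0.5385

0.5385


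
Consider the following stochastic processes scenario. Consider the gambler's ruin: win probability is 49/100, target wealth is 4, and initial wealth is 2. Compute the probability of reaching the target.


Gambler's ruin formula:
r = q/p = 0.5100/0.4900 = 1.0408
P(win) = (1 - r^i)/(1 - r^N)
= (1 - 1.0408^2)/(1 - 1.0408^4)
= 0.4800

0.4800


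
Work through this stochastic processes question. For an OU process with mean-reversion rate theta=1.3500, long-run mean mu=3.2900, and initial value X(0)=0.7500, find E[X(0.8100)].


E[X(t)] = mu + (X(0) - mu)*exp(-theta*t)
= 3.2900 + (0.7500 - 3.2900)*exp(-1.3500*0.8100)
= 3.2900 + -2.5400 * 0.3350
= 2.4390

2.4390


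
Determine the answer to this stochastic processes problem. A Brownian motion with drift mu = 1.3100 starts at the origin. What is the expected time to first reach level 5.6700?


Expected first passage time = a/mu
= 5.6700/1.3100
= 4.3282

4.3282


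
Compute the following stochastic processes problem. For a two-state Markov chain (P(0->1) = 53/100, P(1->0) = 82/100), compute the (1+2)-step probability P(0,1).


P^3 = P^1 * P^2
Computing via matrix multiplication of the transition matrix.
Entry (0,1) of P^3 = 0.4094

0.4094


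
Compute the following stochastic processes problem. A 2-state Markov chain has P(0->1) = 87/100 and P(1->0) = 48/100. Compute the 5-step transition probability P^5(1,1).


Computing P^5 by matrix multiplication.
P = [[0.1300, 0.8700], [0.4800, 0.5200]]
After raising P to the power 5:
P^5(1,1) = 0.6426

0.6426


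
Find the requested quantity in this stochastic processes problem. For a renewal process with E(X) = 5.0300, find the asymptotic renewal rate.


Long-run renewal rate = 1/E(X)
= 1/5.0300
= 0.1988

0.1988


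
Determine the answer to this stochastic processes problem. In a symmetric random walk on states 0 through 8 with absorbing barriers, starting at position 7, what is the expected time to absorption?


For symmetric RW on 0,...,N with absorbing barriers, E(i) = i*(N-i)
E(7) = 7 * 1 = 7

7


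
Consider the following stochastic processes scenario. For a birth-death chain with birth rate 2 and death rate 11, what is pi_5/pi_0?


For birth-death process, pi_n/pi_0 = (lambda/mu)^n
= (2/11)^5
= 1.9869e-04

1.9869e-04


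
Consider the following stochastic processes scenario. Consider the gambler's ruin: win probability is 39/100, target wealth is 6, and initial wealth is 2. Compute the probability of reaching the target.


Gambler's ruin formula:
r = q/p = 0.6100/0.3900 = 1.5641
P(win) = (1 - r^i)/(1 - r^N)
= (1 - 1.5641^2)/(1 - 1.5641^6)
= 0.1060

0.1060


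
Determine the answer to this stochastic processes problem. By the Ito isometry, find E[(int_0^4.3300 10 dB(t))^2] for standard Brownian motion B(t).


By Ito isometry: E[(int f dB)^2] = int f^2 dt
= 10^2 * 4.3300
= 100 * 4.3300 = 433.0000

433.0000


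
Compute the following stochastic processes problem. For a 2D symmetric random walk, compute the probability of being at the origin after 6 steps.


P = C(6,3)^2 / 4^6
= 20^2 / 4096
= 400 / 4096
= 0.0977

0.0977


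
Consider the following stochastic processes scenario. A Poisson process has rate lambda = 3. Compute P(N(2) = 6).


P(N(t)=k) = (lambda*t)^k * exp(-lambda*t) / k!
lambda*t = 6
= 6^6 * exp(-6) / 6!
= 46656 * 0.0025 / 720
= 0.1606

0.1606


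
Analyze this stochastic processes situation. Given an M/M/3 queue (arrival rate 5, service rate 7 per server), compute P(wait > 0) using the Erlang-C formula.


a = lambda/mu = 0.7143
rho = a/c = 0.2381
Erlang-C formula applied:
C(c,a) = 0.0389

0.0389


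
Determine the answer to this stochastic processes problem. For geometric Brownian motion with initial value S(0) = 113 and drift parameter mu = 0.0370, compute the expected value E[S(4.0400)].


E[S(t)] = S(0) * exp(mu * t)
= 113 * exp(0.0370 * 4.0400)
= 113 * 1.1612
= 131.2190

131.2190


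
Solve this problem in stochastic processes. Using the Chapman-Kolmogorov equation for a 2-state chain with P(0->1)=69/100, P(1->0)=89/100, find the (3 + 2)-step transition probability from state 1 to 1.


P^5 = P^3 * P^2
Computing via matrix multiplication of the transition matrix.
Entry (1,1) of P^5 = 0.3997

0.3997


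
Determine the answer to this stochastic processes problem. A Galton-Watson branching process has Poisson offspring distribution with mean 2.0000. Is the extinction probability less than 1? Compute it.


Since mu = 2.0000 > 1, extinction prob q < 1.
Solve s = exp(mu*(s-1)) iteratively.
q = 0.2032

0.2032


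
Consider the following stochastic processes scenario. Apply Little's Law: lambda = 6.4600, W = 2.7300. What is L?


Little's Law: L = lambda * W
= 6.4600 * 2.7300
= 17.6358

17.6358


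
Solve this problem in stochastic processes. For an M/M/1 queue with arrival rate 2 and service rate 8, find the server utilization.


rho = lambda/mu
= 2/8
= 0.2500

0.2500


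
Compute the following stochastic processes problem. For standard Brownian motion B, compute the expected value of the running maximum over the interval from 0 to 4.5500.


E(max B(s)) = sqrt(2t/pi)
= sqrt(2*4.5500/pi)
= sqrt(2.8966)
= 1.7019

1.7019


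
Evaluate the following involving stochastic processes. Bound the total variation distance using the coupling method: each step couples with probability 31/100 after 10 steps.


TV distance bound <= (1-delta)^n
= (1 - 0.3100)^10
= 0.6900^10
= 0.0245

0.0245


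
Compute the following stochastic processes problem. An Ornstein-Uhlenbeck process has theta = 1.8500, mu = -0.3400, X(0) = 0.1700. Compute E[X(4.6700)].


E[X(t)] = mu + (X(0) - mu)*exp(-theta*t)
= -0.3400 + (0.1700 - -0.3400)*exp(-1.8500*4.6700)
= -0.3400 + 0.5100 * 1.7698e-04
= -0.3399

-0.3399


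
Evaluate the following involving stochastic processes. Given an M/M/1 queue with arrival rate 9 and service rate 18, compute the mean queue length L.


rho = 9/18 = 0.5000
L = rho/(1-rho)
= 0.5000/0.5000
= 1.0000

1.0000


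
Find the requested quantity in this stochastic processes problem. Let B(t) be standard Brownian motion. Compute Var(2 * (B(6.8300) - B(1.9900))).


Var(alpha*(B(t)-B(s))) = alpha^2 * (t-s)
= 2^2 * (6.8300 - 1.9900)
= 4 * 4.8400
= 19.3600

19.3600


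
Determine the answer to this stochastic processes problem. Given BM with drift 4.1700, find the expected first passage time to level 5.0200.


Expected first passage time = a/mu
= 5.0200/4.1700
= 1.2038

1.2038


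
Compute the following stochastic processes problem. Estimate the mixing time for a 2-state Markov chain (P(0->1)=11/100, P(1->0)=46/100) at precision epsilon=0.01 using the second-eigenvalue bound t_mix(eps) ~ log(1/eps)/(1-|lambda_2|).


lambda_2 = |1 - p01 - p10| = |1 - 0.1100 - 0.4600| = 0.4300
t_mix ~ log(1/eps)/(1 - |lambda_2|)
= log(100)/(1 - 0.4300) = 4.6052/0.5700
= 8.0792

8.0792


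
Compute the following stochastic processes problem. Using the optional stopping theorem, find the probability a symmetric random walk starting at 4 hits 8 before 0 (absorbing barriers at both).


By optional stopping theorem: E(M at tau) = M(0) = 4
P(hit 8)*8 + P(hit 0)*0 = 4
P(hit 8) = (4 - 0)/(8 - 0) = 1/2 = 0.5000

0.5000


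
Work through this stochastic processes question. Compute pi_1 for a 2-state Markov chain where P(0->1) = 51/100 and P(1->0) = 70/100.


Stationary distribution: pi_0 = p10/(p01+p10), pi_1 = p01/(p01+p10)
p01 = 0.5100, p10 = 0.7000
pi_1 = 0.4215

0.4215


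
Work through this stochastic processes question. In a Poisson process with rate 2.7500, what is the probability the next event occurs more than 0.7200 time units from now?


P(X > t) = exp(-lambda * t)
= exp(-2.7500 * 0.7200)
= exp(-1.9800) = 0.1381

0.1381


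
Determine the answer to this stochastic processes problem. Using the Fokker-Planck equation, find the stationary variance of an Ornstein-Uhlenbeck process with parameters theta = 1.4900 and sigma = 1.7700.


Stationary variance = sigma^2 / (2*theta)
= 1.7700^2 / (2*1.4900)
= 3.1329 / 2.9800
= 1.0513

1.0513


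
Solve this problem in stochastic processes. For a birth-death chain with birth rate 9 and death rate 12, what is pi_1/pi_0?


For birth-death process, pi_n/pi_0 = (lambda/mu)^n
= (9/12)^1
= 0.7500

0.7500


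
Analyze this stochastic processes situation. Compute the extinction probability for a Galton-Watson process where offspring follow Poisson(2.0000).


Since mu = 2.0000 > 1, extinction prob q < 1.
Solve s = exp(mu*(s-1)) iteratively.
q = 0.2032

0.2032


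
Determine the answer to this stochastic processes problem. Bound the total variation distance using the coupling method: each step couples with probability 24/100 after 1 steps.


TV distance bound <= (1-delta)^n
= (1 - 0.2400)^1
= 0.7600^1
= 0.7600

0.7600


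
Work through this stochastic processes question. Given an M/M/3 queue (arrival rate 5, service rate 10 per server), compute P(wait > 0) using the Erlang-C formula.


a = lambda/mu = 0.5000
rho = a/c = 0.1667
Erlang-C formula applied:
C(c,a) = 0.0152

0.0152


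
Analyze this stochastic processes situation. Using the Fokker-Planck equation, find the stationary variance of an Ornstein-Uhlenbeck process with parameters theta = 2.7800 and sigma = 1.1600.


Stationary variance = sigma^2 / (2*theta)
= 1.1600^2 / (2*2.7800)
= 1.3456 / 5.5600
= 0.2420

0.2420


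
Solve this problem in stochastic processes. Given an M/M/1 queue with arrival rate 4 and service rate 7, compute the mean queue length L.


rho = 4/7 = 0.5714
L = rho/(1-rho)
= 0.5714/0.4286
= 1.3333

1.3333


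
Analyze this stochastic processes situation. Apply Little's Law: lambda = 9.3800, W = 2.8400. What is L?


Little's Law: L = lambda * W
= 9.3800 * 2.8400
= 26.6392

26.6392


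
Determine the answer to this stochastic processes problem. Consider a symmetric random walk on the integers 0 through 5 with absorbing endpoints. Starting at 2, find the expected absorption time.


For symmetric RW on 0,...,N with absorbing barriers, E(i) = i*(N-i)
E(2) = 2 * 3 = 6

6
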